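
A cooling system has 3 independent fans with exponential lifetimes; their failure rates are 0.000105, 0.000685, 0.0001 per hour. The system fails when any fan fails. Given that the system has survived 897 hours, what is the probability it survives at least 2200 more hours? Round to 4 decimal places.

0.1411

Time to first failure ~ Exp(Σλ) with Σλ = 0.00089.
By memorylessness, P(T > 897+2200 | T > 897) = P(T > 2200) = e^(−0.00089·2200) ≈ 0.1411.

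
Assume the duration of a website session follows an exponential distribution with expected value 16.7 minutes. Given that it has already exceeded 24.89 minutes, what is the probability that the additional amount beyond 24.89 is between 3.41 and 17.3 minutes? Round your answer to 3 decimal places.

The rate is λ = 1/16.7 = 0.0598802 per minute.
Memoryless: the residual past 24.89 is again Exp(λ).
P(3.41 < residual < 17.3) = e^(−λ·3.41) − e^(−λ·17.3) = 0.81531 − 0.35490 ≈ 0.460.

0.460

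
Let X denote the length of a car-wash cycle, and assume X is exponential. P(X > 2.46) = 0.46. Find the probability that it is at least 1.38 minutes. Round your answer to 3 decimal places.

0.647

e^(−λ·2.46) = 0.46 ⇒ λ = −ln(0.46)/2.46 = 0.315662.
P(X > 1.38) = e^(−0.315662·1.38) = e^(−0.43561) ≈ 0.647.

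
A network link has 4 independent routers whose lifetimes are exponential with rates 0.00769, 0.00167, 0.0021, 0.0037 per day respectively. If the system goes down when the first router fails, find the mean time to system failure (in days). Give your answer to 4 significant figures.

The time to first failure is exponential with rate Σλ = 0.00769 + 0.00167 + 0.0021 + 0.0037 = 0.01516.
E[min] = 1/Σλ = 1/0.01516 = 65.9631 days.

65.96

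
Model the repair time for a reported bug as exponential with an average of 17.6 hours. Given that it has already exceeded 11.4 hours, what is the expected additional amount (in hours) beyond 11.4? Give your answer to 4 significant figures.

17.60

The rate is λ = 1/17.6 = 0.0568182 per hour.
By memorylessness, the remaining amount past any threshold is again Exp(λ) with mean 1/λ = 17.6 hours.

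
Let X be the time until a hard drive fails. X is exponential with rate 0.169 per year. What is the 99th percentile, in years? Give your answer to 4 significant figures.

27.25

Set 1 − e^(−λt) = 0.99, so t = −ln(0.01)/λ = 4.6052/0.169 ≈ 27.2495 years.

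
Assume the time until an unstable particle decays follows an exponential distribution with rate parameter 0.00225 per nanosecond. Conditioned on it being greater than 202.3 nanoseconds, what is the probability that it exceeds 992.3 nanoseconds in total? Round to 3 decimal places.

0.169

By the memoryless property, P(X > 202.3+790 | X > 202.3) = P(X > 790).
P(X > 790) = e^(−1.7775) ≈ 0.169.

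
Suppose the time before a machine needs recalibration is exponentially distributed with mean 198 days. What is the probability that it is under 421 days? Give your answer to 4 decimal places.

0.8807

The rate is λ = 1/198 = 0.00505051 per day.
P(X ≤ 421) = 1 − e^(−λ·421) = 1 − e^(−2.1263) ≈ 0.8807.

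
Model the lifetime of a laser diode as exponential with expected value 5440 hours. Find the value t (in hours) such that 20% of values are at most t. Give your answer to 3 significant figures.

1210

The rate is λ = 1/5440 = 0.000183824 per hour.
Set 1 − e^(−λt) = 0.2, so t = −ln(0.8)/λ = 0.22314/0.000183824 ≈ 1213.9 hours.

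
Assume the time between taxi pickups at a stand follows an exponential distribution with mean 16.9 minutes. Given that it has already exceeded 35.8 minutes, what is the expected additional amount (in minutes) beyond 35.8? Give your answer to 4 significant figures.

The rate is λ = 1/16.9 = 0.0591716 per minute.
By memorylessness, the remaining amount past any threshold is again Exp(λ) with mean 1/λ = 16.9 minutes.

16.90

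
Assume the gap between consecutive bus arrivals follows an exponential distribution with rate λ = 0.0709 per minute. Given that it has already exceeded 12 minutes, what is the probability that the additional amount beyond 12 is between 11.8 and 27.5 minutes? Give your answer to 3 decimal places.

Memoryless: the residual past 12 is again Exp(λ).
P(11.8 < residual < 27.5) = e^(−λ·11.8) − e^(−λ·27.5) = 0.43317 − 0.14231 ≈ 0.291.

0.291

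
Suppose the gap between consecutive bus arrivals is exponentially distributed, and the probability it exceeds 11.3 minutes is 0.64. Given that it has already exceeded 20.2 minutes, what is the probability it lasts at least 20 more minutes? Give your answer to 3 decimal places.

0.454

From e^(−λ·11.3) = 0.64, λ = −ln(0.64)/11.3 = 0.0394944.
Memoryless: P(X > 20.2+20 | X > 20.2) = P(X > 20) = e^(−0.0394944·20) ≈ 0.454.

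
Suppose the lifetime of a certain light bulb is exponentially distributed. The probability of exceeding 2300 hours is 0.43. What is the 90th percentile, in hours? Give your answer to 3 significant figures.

e^(−λ·2300) = 0.43 ⇒ λ = −ln(0.43)/2300 = 0.000366944.
90th percentile: 1 − e^(−λt) = 0.9, t = −ln(0.1)/λ = 6275.04 hours.

6280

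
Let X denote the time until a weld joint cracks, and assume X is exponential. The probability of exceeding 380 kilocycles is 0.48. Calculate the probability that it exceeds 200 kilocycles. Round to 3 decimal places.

0.680

e^(−λ·380) = 0.48 ⇒ λ = −ln(0.48)/380 = 0.0019315.
P(X > 200) = e^(−0.0019315·200) = e^(−0.3863) ≈ 0.680.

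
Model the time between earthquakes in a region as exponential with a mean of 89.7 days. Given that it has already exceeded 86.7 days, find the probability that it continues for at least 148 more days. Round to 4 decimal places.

0.1921

The rate is λ = 1/89.7 = 0.0111483 per day.
By the memoryless property, P(X > 86.7+148 | X > 86.7) = P(X > 148).
P(X > 148) = e^(−1.6499) ≈ 0.1921.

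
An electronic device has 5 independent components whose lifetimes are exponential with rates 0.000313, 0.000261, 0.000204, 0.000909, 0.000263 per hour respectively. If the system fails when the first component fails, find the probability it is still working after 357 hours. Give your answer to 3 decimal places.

0.499

The time to first failure is exponential with rate Σλ = 0.000313 + 0.000261 + 0.000204 + 0.000909 + 0.000263 = 0.00195.
P(min > 357) = e^(−0.00195·357) = e^(−0.69615) ≈ 0.499.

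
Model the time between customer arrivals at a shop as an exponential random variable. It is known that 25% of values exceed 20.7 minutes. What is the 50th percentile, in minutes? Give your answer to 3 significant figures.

e^(−λ·20.7) = 0.25 ⇒ λ = −ln(0.25)/20.7 = 0.0669707.
50th percentile: 1 − e^(−λt) = 0.5, t = −ln(0.5)/λ = 10.35 minutes.

10.4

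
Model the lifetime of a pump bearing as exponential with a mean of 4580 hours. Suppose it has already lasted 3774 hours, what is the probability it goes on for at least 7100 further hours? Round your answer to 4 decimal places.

0.2122

The rate is λ = 1/4580 = 0.000218341 per hour.
By the memoryless property, P(X > 3774+7100 | X > 3774) = P(X > 7100).
P(X > 7100) = e^(−1.5502) ≈ 0.2122.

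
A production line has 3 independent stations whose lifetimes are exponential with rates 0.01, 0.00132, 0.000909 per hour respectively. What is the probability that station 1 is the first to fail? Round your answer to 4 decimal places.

The time to first failure is exponential with rate Σλ = 0.01 + 0.00132 + 0.000909 = 0.012229.
P(station 1 first) = λ_1/Σλ = 0.01/0.012229 ≈ 0.8177.

0.8177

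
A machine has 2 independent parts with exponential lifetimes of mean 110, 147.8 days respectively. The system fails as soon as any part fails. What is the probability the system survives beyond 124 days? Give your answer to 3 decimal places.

The first failure time is exponential with rate Σλ_i = 1/110 + 1/147.8 = 0.0158568 per day.
P(min > 124) = e^(−0.0158568·124) = e^(−1.9662) ≈ 0.140.

0.140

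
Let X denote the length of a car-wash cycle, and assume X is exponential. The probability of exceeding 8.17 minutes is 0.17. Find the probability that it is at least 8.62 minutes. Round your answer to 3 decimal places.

e^(−λ·8.17) = 0.17 ⇒ λ = −ln(0.17)/8.17 = 0.216886.
P(X > 8.62) = e^(−0.216886·8.62) = e^(−1.8696) ≈ 0.154.

0.154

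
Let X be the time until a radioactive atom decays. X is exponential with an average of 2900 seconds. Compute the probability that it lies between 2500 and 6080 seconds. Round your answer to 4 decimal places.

The rate is λ = 1/2900 = 0.000344828 per second.
P(2500 < X < 6080) = e^(−λ·2500) − e^(−λ·6080) = 0.42229 − 0.12288 ≈ 0.2994.

0.2994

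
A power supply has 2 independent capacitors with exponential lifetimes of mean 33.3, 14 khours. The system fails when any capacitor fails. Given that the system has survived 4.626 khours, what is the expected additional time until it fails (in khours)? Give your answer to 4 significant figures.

9.856

First-failure rate Σλ = 1/33.3 + 1/14 = 0.101459.
By memorylessness the expected residual is 1/Σλ = 9.85624 khours, regardless of the 4.626 already elapsed.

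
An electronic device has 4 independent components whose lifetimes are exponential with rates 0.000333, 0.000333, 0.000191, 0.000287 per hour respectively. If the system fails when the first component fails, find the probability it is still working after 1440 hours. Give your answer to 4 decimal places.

The time to first failure is exponential with rate Σλ = 0.000333 + 0.000333 + 0.000191 + 0.000287 = 0.001144.
P(min > 1440) = e^(−0.001144·1440) = e^(−1.6474) ≈ 0.1926.

0.1926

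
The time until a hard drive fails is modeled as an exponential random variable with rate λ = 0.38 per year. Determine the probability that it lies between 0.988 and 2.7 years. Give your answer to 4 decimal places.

P(0.988 < X < 2.7) = e^(−λ·0.988) − e^(−λ·2.7) = 0.68699 − 0.35844 ≈ 0.3285.

0.3285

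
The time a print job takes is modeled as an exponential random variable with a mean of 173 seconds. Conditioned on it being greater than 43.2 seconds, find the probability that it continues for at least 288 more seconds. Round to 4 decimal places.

0.1892

The rate is λ = 1/173 = 0.00578035 per second.
By the memoryless property, P(X > 43.2+288 | X > 43.2) = P(X > 288).
P(X > 288) = e^(−1.6647) ≈ 0.1892.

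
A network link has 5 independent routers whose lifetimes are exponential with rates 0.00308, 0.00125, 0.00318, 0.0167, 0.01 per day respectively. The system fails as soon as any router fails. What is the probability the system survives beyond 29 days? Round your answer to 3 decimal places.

0.371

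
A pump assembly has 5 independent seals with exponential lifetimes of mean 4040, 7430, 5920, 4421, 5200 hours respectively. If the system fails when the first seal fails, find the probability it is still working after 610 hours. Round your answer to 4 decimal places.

0.5535

The first failure time is exponential with rate Σλ_i = 1/4040 + 1/7430 + 1/5920 + 1/4421 + 1/5200 = 0.000969534 per hour.
P(min > 610) = e^(−0.000969534·610) = e^(−0.59142) ≈ 0.5535.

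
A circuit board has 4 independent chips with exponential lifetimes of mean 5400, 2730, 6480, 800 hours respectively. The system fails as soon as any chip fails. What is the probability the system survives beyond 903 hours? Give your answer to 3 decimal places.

0.171

The first failure time is exponential with rate Σλ_i = 1/5400 + 1/2730 + 1/6480 + 1/800 = 0.00195581 per hour.
P(min > 903) = e^(−0.00195581·903) = e^(−1.7661) ≈ 0.171.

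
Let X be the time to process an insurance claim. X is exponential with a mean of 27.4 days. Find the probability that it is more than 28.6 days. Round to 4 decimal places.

0.3521

The rate is λ = 1/27.4 = 0.0364964 per day.
P(X > 28.6) = e^(−λ·28.6) = e^(−1.0438) ≈ 0.3521.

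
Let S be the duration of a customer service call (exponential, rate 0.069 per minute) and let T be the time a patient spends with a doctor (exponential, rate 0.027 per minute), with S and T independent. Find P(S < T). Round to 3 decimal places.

λ_1 = 0.069, λ_2 = 0.027.
For independent exponentials, P(S < T) = λ_1/(λ_1+λ_2) = 0.069/0.096 ≈ 0.719.

0.719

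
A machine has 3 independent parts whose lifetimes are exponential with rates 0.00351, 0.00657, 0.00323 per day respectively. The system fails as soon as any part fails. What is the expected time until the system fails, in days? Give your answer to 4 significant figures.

The time to first failure is exponential with rate Σλ = 0.00351 + 0.00657 + 0.00323 = 0.01331.
E[min] = 1/Σλ = 1/0.01331 = 75.1315 days.

75.13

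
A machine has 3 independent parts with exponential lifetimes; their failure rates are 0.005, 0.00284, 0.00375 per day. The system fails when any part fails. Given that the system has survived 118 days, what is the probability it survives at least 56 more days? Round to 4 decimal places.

0.5225

Time to first failure ~ Exp(Σλ) with Σλ = 0.01159.
By memorylessness, P(T > 118+56 | T > 118) = P(T > 56) = e^(−0.01159·56) ≈ 0.5225.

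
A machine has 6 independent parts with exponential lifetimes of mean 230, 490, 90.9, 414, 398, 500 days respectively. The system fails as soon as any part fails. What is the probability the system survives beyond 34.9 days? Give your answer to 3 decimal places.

0.428

The first failure time is exponential with rate Σλ_i = 1/230 + 1/490 + 1/90.9 + 1/414 + 1/398 + 1/500 = 0.0243178 per day.
P(min > 34.9) = e^(−0.0243178·34.9) = e^(−0.84869) ≈ 0.428.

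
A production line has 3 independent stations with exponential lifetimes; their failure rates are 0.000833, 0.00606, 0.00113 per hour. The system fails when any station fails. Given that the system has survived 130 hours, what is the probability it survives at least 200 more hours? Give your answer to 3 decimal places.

0.201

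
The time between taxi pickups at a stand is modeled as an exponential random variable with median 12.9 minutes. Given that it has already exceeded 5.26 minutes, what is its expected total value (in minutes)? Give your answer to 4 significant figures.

23.87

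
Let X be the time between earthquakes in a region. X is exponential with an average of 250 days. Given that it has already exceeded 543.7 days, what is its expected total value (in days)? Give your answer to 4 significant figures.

793.7

The rate is λ = 1/250 = 0.004 per day.
By memorylessness, E[X | X > 543.7] = 543.7 + 1/λ = 543.7 + 250 = 793.7 days.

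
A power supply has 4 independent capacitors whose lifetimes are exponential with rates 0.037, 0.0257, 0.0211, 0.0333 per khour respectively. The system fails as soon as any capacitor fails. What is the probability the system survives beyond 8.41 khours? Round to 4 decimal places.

0.3735

The time to first failure is exponential with rate Σλ = 0.037 + 0.0257 + 0.0211 + 0.0333 = 0.1171.
P(min > 8.41) = e^(−0.1171·8.41) = e^(−0.98481) ≈ 0.3735.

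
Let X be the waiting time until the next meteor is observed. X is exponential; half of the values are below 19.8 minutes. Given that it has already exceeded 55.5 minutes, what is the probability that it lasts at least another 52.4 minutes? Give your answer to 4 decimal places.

For an exponential, median = ln(2)/λ, so λ = ln 2 / 19.8 = 0.0350074 per minute.
By the memoryless property, P(X > 55.5+52.4 | X > 55.5) = P(X > 52.4).
P(X > 52.4) = e^(−1.8344) ≈ 0.1597.

0.1597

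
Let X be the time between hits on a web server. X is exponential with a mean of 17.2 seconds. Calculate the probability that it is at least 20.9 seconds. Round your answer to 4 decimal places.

The rate is λ = 1/17.2 = 0.0581395 per second.
P(X > 20.9) = e^(−λ·20.9) = e^(−1.2151) ≈ 0.2967.

0.2967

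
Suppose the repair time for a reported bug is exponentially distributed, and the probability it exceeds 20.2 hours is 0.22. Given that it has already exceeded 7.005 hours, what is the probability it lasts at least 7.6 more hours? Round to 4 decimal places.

From e^(−λ·20.2) = 0.22, λ = −ln(0.22)/20.2 = 0.0749568.
Memoryless: P(X > 7.005+7.6 | X > 7.005) = P(X > 7.6) = e^(−0.0749568·7.6) ≈ 0.5657.

0.5657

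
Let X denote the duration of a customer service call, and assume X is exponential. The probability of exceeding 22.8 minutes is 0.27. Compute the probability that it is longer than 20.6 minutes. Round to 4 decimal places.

e^(−λ·22.8) = 0.27 ⇒ λ = −ln(0.27)/22.8 = 0.0574269.
P(X > 20.6) = e^(−0.0574269·20.6) = e^(−1.183) ≈ 0.3064.

0.3064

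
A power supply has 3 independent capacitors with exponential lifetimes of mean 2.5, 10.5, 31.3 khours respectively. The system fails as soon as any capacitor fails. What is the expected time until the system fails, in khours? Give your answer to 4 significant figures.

1.897

The first failure time is exponential with rate Σλ_i = 1/2.5 + 1/10.5 + 1/31.3 = 0.527187 per khour.
E[min] = 1/Σλ = 1/0.527187 = 1.89686 khours.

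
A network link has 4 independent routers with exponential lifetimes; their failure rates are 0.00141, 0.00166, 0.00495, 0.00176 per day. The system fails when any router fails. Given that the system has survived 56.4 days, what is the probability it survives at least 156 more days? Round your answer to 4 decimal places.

Time to first failure ~ Exp(Σλ) with Σλ = 0.00978.
By memorylessness, P(T > 56.4+156 | T > 56.4) = P(T > 156) = e^(−0.00978·156) ≈ 0.2175.

0.2175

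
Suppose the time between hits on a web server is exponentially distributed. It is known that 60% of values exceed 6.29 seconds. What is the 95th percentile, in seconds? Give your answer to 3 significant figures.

e^(−λ·6.29) = 0.60 ⇒ λ = −ln(0.60)/6.29 = 0.0812123.
95th percentile: 1 − e^(−λt) = 0.95, t = −ln(0.05)/λ = 36.8876 seconds.

36.9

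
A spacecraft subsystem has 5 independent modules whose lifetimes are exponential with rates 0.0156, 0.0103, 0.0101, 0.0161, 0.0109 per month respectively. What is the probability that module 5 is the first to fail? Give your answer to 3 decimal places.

The time to first failure is exponential with rate Σλ = 0.0156 + 0.0103 + 0.0101 + 0.0161 + 0.0109 = 0.063.
P(module 5 first) = λ_5/Σλ = 0.0109/0.063 ≈ 0.173.

0.173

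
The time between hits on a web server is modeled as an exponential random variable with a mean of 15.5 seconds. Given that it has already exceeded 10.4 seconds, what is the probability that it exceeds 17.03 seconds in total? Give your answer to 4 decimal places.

The rate is λ = 1/15.5 = 0.0645161 per second.
P(X > s+t | X > s) = e^(−λ(s+t))/e^(−λs) = e^(−λt), independent of s = 10.4.
P(X > 6.63) = e^(−0.42774) ≈ 0.6520.

0.6520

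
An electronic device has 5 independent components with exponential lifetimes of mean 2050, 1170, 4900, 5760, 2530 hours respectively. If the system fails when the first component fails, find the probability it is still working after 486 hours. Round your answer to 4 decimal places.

The first failure time is exponential with rate Σλ_i = 1/2050 + 1/1170 + 1/4900 + 1/5760 + 1/2530 = 0.00211546 per hour.
P(min > 486) = e^(−0.00211546·486) = e^(−1.0281) ≈ 0.3577.

0.3577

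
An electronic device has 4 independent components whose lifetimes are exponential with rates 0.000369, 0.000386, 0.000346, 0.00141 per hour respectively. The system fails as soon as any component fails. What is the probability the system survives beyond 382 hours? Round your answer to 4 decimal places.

0.3832

The time to first failure is exponential with rate Σλ = 0.000369 + 0.000386 + 0.000346 + 0.00141 = 0.002511.
P(min > 382) = e^(−0.002511·382) = e^(−0.9592) ≈ 0.3832.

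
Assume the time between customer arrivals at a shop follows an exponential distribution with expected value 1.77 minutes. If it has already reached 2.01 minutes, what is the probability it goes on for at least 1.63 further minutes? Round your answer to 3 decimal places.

0.398

The rate is λ = 1/1.77 = 0.564972 per minute.
The exponential is memoryless, so the remaining time is again Exp(λ): the condition X > 2.01 is irrelevant.
P(X > 1.63) = e^(−0.9209) ≈ 0.398.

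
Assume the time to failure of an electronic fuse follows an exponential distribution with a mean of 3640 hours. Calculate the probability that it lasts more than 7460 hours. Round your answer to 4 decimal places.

0.1288

The rate is λ = 1/3640 = 0.000274725 per hour.
P(X > 7460) = e^(−λ·7460) = e^(−2.0495) ≈ 0.1288.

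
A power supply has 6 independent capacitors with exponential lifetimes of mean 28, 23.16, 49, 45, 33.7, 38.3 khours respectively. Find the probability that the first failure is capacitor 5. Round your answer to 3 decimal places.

0.167

Rates: λ_i = 1/mean_i → 0.0357143, 0.0431779, 0.0204082, 0.0222222, 0.0296736, 0.0261097; Σλ = 0.177306.
P(capacitor 5 first) = λ_5/Σλ = 0.0296736/0.177306 ≈ 0.167.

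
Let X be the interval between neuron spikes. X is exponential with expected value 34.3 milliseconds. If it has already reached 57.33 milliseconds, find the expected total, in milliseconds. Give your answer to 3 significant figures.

91.6

The rate is λ = 1/34.3 = 0.0291545 per millisecond.
By memorylessness, E[X | X > 57.33] = 57.33 + 1/λ = 57.33 + 34.3 = 91.63 milliseconds.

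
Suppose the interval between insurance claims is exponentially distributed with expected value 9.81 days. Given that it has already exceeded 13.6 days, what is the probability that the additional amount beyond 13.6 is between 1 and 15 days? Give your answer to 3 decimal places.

The rate is λ = 1/9.81 = 0.101937 per day.
Memoryless: the residual past 13.6 is again Exp(λ).
P(1 < residual < 15) = e^(−λ·1) − e^(−λ·15) = 0.90309 − 0.21674 ≈ 0.686.

0.686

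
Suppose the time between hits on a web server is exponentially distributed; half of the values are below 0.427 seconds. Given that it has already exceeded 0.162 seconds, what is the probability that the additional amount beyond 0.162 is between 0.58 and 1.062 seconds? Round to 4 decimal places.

0.2117

For an exponential, median = ln(2)/λ, so λ = ln 2 / 0.427 = 1.6233 per second.
Memoryless: the residual past 0.162 is again Exp(λ).
P(0.58 < residual < 1.062) = e^(−λ·0.58) − e^(−λ·1.062) = 0.39004 − 0.17836 ≈ 0.2117.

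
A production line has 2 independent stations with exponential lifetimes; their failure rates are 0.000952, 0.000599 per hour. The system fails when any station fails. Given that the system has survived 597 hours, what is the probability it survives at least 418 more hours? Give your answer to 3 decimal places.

Time to first failure ~ Exp(Σλ) with Σλ = 0.001551.
By memorylessness, P(T > 597+418 | T > 597) = P(T > 418) = e^(−0.001551·418) ≈ 0.523.

0.523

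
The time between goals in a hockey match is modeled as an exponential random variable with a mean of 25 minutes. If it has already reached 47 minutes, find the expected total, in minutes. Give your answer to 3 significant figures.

The rate is λ = 1/25 = 0.04 per minute.
By memorylessness, E[X | X > 47] = 47 + 1/λ = 47 + 25 = 72 minutes.

72.0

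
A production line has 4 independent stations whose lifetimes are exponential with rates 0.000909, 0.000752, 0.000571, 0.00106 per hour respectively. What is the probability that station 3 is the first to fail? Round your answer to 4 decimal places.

The time to first failure is exponential with rate Σλ = 0.000909 + 0.000752 + 0.000571 + 0.00106 = 0.003292.
P(station 3 first) = λ_3/Σλ = 0.000571/0.003292 ≈ 0.1735.

0.1735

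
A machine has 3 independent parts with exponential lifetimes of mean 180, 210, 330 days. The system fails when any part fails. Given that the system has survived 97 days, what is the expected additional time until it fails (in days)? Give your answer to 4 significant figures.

74.92

First-failure rate Σλ = 1/180 + 1/210 + 1/330 = 0.0133478.
By memorylessness the expected residual is 1/Σλ = 74.9189 days, regardless of the 97 already elapsed.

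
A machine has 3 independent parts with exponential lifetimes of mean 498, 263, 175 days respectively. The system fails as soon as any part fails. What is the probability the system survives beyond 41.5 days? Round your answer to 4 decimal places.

0.6199

The first failure time is exponential with rate Σλ_i = 1/498 + 1/263 + 1/175 = 0.0115246 per day.
P(min > 41.5) = e^(−0.0115246·41.5) = e^(−0.47827) ≈ 0.6199.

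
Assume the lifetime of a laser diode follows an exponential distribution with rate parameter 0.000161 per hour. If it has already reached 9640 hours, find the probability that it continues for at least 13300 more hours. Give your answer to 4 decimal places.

0.1175

P(X > s+t | X > s) = e^(−λ(s+t))/e^(−λs) = e^(−λt), independent of s = 9640.
P(X > 13300) = e^(−2.1413) ≈ 0.1175.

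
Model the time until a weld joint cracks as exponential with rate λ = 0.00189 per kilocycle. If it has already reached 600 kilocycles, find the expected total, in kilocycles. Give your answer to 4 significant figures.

By memorylessness, E[X | X > 600] = 600 + 1/λ = 600 + 529.101 = 1129.1 kilocycles.

1129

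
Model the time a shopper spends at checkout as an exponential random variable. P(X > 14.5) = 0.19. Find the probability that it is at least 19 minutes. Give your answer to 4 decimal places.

0.1135

e^(−λ·14.5) = 0.19 ⇒ λ = −ln(0.19)/14.5 = 0.114533.
P(X > 19) = e^(−0.114533·19) = e^(−2.1761) ≈ 0.1135.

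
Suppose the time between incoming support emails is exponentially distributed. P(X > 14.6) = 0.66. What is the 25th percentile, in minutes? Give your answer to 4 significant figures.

e^(−λ·14.6) = 0.66 ⇒ λ = −ln(0.66)/14.6 = 0.02846.
25th percentile: 1 − e^(−λt) = 0.25, t = −ln(0.75)/λ = 10.1083 minutes.

10.11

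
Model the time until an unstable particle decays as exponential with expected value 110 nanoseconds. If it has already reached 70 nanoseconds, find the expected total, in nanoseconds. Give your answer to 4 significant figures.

180.0

The rate is λ = 1/110 = 0.00909091 per nanosecond.
By memorylessness, E[X | X > 70] = 70 + 1/λ = 70 + 110 = 180 nanoseconds.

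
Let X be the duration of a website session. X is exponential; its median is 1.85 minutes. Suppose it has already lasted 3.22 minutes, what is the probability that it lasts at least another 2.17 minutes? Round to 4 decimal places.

For an exponential, median = ln(2)/λ, so λ = ln 2 / 1.85 = 0.374674 per minute.
By the memoryless property, P(X > 3.22+2.17 | X > 3.22) = P(X > 2.17).
P(X > 2.17) = e^(−0.81304) ≈ 0.4435.

0.4435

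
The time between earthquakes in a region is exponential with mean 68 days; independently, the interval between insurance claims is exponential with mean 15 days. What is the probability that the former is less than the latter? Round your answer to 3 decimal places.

0.181

λ_1 = 1/68 = 0.0147059, λ_2 = 1/15 = 0.0666667.
For independent exponentials, P(the former < the latter) = λ_1/(λ_1+λ_2) = 0.0147059/0.0813725 ≈ 0.181.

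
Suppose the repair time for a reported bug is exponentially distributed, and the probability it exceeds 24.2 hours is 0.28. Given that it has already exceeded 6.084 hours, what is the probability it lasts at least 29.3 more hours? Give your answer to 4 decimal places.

From e^(−λ·24.2) = 0.28, λ = −ln(0.28)/24.2 = 0.0526019.
Memoryless: P(X > 6.084+29.3 | X > 6.084) = P(X > 29.3) = e^(−0.0526019·29.3) ≈ 0.2141.

0.2141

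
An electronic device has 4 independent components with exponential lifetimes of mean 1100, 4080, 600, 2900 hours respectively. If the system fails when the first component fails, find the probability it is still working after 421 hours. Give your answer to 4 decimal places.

The first failure time is exponential with rate Σλ_i = 1/1100 + 1/4080 + 1/600 + 1/2900 = 0.00316568 per hour.
P(min > 421) = e^(−0.00316568·421) = e^(−1.3328) ≈ 0.2638.

0.2638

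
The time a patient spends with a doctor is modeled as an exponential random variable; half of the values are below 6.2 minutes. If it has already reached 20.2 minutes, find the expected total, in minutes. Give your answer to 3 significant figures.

29.1

For an exponential, median = ln(2)/λ, so λ = ln 2 / 6.2 = 0.111798 per minute.
By memorylessness, E[X | X > 20.2] = 20.2 + 1/λ = 20.2 + 8.94471 = 29.1447 minutes.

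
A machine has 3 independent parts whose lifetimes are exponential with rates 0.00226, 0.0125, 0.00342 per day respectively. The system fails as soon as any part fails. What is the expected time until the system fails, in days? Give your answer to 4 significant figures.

55.01

The time to first failure is exponential with rate Σλ = 0.00226 + 0.0125 + 0.00342 = 0.01818.
E[min] = 1/Σλ = 1/0.01818 = 55.0055 days.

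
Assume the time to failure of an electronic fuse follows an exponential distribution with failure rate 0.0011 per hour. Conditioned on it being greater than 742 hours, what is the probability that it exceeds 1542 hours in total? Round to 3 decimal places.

0.415

By the memoryless property, P(X > 742+800 | X > 742) = P(X > 800).
P(X > 800) = e^(−0.88) ≈ 0.415.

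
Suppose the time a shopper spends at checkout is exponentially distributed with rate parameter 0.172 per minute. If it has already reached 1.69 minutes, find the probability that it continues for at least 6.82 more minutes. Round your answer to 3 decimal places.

0.309

P(X > s+t | X > s) = e^(−λ(s+t))/e^(−λs) = e^(−λt), independent of s = 1.69.
P(X > 6.82) = e^(−1.173) ≈ 0.309.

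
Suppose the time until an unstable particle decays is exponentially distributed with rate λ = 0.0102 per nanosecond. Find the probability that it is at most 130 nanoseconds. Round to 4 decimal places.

P(X ≤ 130) = 1 − e^(−λ·130) = 1 − e^(−1.326) ≈ 0.7345.

0.7345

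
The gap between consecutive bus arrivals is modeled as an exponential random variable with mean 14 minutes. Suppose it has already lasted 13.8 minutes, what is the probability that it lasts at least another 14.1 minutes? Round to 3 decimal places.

The rate is λ = 1/14 = 0.0714286 per minute.
By the memoryless property, P(X > 13.8+14.1 | X > 13.8) = P(X > 14.1).
P(X > 14.1) = e^(−1.0071) ≈ 0.365.

0.365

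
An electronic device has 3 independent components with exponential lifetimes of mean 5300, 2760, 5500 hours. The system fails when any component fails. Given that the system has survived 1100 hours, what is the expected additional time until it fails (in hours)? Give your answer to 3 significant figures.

1360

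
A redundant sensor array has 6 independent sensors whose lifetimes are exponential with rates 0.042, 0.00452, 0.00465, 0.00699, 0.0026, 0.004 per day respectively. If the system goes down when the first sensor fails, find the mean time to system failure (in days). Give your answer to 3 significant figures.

The time to first failure is exponential with rate Σλ = 0.042 + 0.00452 + 0.00465 + 0.00699 + 0.0026 + 0.004 = 0.06476.
E[min] = 1/Σλ = 1/0.06476 = 15.4416 days.

15.4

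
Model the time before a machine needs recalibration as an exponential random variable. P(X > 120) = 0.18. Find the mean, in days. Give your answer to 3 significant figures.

e^(−λ·120) = 0.18 ⇒ λ = −ln(0.18)/120 = 0.01429.
Mean = 1/λ = 69.9791 days.

70.0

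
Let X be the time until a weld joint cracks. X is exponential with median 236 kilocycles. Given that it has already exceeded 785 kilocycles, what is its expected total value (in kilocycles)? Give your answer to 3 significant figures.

For an exponential, median = ln(2)/λ, so λ = ln 2 / 236 = 0.00293706 per kilocycle.
By memorylessness, E[X | X > 785] = 785 + 1/λ = 785 + 340.476 = 1125.48 kilocycles.

1130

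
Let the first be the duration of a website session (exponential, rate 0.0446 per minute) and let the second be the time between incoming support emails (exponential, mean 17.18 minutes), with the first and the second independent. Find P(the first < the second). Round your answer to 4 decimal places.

λ_1 = 0.0446, λ_2 = 1/17.18 = 0.0582072.
For independent exponentials, P(the first < the second) = λ_1/(λ_1+λ_2) = 0.0446/0.102807 ≈ 0.4338.

0.4338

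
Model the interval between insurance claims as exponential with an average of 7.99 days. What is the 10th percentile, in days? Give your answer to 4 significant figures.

The rate is λ = 1/7.99 = 0.125156 per day.
Set 1 − e^(−λt) = 0.1, so t = −ln(0.9)/λ = 0.10536/0.125156 ≈ 0.841831 days.

0.8418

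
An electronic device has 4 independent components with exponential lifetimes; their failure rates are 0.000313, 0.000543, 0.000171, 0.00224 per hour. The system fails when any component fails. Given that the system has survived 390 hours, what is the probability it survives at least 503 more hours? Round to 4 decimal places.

0.1933

Time to first failure ~ Exp(Σλ) with Σλ = 0.003267.
By memorylessness, P(T > 390+503 | T > 390) = P(T > 503) = e^(−0.003267·503) ≈ 0.1933.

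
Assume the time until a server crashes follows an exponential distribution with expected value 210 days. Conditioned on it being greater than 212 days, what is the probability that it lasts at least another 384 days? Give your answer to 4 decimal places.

The rate is λ = 1/210 = 0.0047619 per day.
By the memoryless property, P(X > 212+384 | X > 212) = P(X > 384).
P(X > 384) = e^(−1.8286) ≈ 0.1606.

0.1606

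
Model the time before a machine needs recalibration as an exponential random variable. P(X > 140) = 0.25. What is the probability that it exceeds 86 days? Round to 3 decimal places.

0.427

e^(−λ·140) = 0.25 ⇒ λ = −ln(0.25)/140 = 0.0099021.
P(X > 86) = e^(−0.0099021·86) = e^(−0.85158) ≈ 0.427.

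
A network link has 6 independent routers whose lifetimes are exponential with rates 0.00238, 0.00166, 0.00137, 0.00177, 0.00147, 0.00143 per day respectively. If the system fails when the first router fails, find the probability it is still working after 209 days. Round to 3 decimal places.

0.122

The time to first failure is exponential with rate Σλ = 0.00238 + 0.00166 + 0.00137 + 0.00177 + 0.00147 + 0.00143 = 0.01008.
P(min > 209) = e^(−0.01008·209) = e^(−2.1067) ≈ 0.122.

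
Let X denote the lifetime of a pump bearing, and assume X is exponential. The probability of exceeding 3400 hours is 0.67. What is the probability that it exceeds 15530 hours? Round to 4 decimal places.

e^(−λ·3400) = 0.67 ⇒ λ = −ln(0.67)/3400 = 0.000117788.
P(X > 15530) = e^(−0.000117788·15530) = e^(−1.8292) ≈ 0.1605.

0.1605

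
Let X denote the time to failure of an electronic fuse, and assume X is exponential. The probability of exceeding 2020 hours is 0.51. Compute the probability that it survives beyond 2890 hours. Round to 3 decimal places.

e^(−λ·2020) = 0.51 ⇒ λ = −ln(0.51)/2020 = 0.000333339.
P(X > 2890) = e^(−0.000333339·2890) = e^(−0.96335) ≈ 0.382.

0.382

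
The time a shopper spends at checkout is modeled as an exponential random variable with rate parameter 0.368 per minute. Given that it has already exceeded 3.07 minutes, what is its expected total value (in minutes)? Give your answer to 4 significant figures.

5.787

By memorylessness, E[X | X > 3.07] = 3.07 + 1/λ = 3.07 + 2.71739 = 5.78739 minutes.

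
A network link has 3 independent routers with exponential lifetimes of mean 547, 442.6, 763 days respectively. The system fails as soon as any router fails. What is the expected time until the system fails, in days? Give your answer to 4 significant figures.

185.2

The first failure time is exponential with rate Σλ_i = 1/547 + 1/442.6 + 1/763 = 0.00539815 per day.
E[min] = 1/Σλ = 1/0.00539815 = 185.249 days.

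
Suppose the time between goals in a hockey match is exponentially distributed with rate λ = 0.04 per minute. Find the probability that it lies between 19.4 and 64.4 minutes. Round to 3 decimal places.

0.384

P(19.4 < X < 64.4) = e^(−λ·19.4) − e^(−λ·64.4) = 0.46024 − 0.07608 ≈ 0.384.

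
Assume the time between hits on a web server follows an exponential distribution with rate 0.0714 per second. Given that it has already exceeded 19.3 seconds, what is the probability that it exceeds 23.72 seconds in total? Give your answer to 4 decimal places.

0.7294

By the memoryless property, P(X > 19.3+4.42 | X > 19.3) = P(X > 4.42).
P(X > 4.42) = e^(−0.31559) ≈ 0.7294.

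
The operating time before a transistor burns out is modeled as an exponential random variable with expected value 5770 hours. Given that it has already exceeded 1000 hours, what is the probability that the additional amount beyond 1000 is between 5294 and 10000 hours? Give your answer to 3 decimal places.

The rate is λ = 1/5770 = 0.00017331 per hour.
Memoryless: the residual past 1000 is again Exp(λ).
P(5294 < residual < 10000) = e^(−λ·5294) − e^(−λ·10000) = 0.39951 − 0.17674 ≈ 0.223.

0.223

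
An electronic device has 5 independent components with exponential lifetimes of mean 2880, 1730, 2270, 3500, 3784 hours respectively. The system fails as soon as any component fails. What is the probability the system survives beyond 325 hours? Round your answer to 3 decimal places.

The first failure time is exponential with rate Σλ_i = 1/2880 + 1/1730 + 1/2270 + 1/3500 + 1/3784 = 0.00191577 per hour.
P(min > 325) = e^(−0.00191577·325) = e^(−0.62263) ≈ 0.537.

0.537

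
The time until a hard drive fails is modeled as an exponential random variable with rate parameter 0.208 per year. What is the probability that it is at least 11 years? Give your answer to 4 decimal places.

0.1015

P(X > 11) = e^(−λ·11) = e^(−2.288) ≈ 0.1015.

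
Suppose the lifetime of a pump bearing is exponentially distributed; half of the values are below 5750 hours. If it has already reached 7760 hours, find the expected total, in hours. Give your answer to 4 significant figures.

For an exponential, median = ln(2)/λ, so λ = ln 2 / 5750 = 0.000120547 per hour.
By memorylessness, E[X | X > 7760] = 7760 + 1/λ = 7760 + 8295.5 = 16055.5 hours.

16060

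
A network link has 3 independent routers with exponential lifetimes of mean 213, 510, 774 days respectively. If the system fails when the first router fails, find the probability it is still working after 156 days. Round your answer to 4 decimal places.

0.2894

The first failure time is exponential with rate Σλ_i = 1/213 + 1/510 + 1/774 = 0.00794761 per day.
P(min > 156) = e^(−0.00794761·156) = e^(−1.2398) ≈ 0.2894.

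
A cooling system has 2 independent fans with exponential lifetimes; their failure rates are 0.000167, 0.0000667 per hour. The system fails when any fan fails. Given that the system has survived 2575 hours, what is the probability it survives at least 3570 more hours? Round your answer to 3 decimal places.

0.434

Time to first failure ~ Exp(Σλ) with Σλ = 0.0002337.
By memorylessness, P(T > 2575+3570 | T > 2575) = P(T > 3570) = e^(−0.0002337·3570) ≈ 0.434.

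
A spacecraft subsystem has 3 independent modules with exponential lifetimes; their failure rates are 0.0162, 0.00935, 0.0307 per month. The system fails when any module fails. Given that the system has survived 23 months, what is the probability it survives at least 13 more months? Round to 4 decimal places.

Time to first failure ~ Exp(Σλ) with Σλ = 0.05625.
By memorylessness, P(T > 23+13 | T > 23) = P(T > 13) = e^(−0.05625·13) ≈ 0.4813.

0.4813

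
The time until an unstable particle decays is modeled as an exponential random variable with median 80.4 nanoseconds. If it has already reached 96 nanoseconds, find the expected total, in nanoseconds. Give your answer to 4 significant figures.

212.0

For an exponential, median = ln(2)/λ, so λ = ln 2 / 80.4 = 0.00862123 per nanosecond.
By memorylessness, E[X | X > 96] = 96 + 1/λ = 96 + 115.993 = 211.993 nanoseconds.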